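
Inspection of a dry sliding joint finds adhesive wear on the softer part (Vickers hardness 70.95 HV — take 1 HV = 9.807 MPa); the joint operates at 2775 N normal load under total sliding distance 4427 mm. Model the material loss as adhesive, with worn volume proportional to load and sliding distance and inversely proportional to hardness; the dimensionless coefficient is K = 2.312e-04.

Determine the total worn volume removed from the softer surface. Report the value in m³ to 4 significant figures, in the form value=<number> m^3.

Intermediates are shown rounded; the computation carries full precision; a lone final rounding: four significant digits.
Sliding distance L = 4427 mm = 4.427 m.
Hardness H = 70.95 HV × 9.807 MPa/HV = 695.8 MPa = 6.958e+08 Pa.
In SI base units: W = 2775 N, H = 6.958e+08 Pa, K = 2.312e-04.
Archard relation: V = K·W·L/H = 2.312e-04 · 2775 · 4.427 / 6.958e+08 = 4.082e-09 m³.

value=4.082e-09 m^3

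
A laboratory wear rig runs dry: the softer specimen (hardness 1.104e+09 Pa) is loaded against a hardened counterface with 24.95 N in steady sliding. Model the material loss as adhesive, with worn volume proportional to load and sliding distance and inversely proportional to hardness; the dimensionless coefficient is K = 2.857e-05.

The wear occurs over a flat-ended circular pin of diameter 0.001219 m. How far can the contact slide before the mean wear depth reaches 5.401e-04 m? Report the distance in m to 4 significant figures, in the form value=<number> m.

The computation holds full float precision; intermediates appear rounded. Rounded once at the end: 4 significant figures.
Contact area A = π·d²/4 = π·(0.001219 m)²/4 = 1.167e-06 m².
In SI base units: W = 24.95 N, H = 1.104e+09 Pa, K = 2.857e-05.
At the depth limit, V_lim = h_lim·A = 5.401e-04 · 1.167e-06 = 6.303e-10 m³.
Life L = V_lim·H/(K·W) = 6.303e-10 · 1.104e+09 / (2.857e-05 · 24.95) = 976.2 m.

value=976.2 m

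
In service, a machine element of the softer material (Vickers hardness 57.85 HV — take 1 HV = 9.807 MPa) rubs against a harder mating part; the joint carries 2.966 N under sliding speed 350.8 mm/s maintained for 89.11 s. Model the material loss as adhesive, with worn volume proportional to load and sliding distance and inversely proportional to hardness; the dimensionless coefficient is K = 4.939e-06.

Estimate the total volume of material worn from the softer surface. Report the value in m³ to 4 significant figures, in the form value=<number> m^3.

All arithmetic carries full precision — intermediates are displayed rounded. Rounded once at the end to four significant digits.
Convert: Sliding speed v = 350.8 mm/s = 0.3508 m/s. Total distance L = v·t = 0.3508 m/s × 89.11 s = 31.26 m.
Convert: Hardness H = 57.85 HV × 9.807 MPa/HV = 567.3 MPa = 5.673e+08 Pa.
As SI base values: W = 2.966 N, H = 5.673e+08 Pa, K = 4.939e-06.
The Archard volume V = K·W·L/H = 4.939e-06 · 2.966 · 31.26 / 5.673e+08 = 8.072e-13 m³.

value=8.072e-13 m^3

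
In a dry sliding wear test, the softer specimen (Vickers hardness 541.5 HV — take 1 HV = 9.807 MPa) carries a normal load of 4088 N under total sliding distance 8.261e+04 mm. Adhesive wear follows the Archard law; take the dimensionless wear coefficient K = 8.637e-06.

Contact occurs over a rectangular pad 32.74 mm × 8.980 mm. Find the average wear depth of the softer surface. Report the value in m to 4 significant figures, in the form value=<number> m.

Quoted intermediates are rounded — the algebra maintains full precision — one last rounding, at 4 significant figures.
Convert: Distance covered L = 8.261e+04 mm = 82.61 m.
Convert: Hardness H = 541.5 HV × 9.807 MPa/HV = 5310 MPa = 5.310e+09 Pa.
Convert: Pad sides 32.74 mm × 8.980 mm = 0.03274 m × 0.008980 m. Contact area A = 0.03274 m × 0.008980 m = 2.940e-04 m².
In SI base units, W = 4088 N, H = 5.310e+09 Pa, K = 8.637e-06.
The Archard volume V = K·W·L/H = 8.637e-06 · 4088 · 82.61 / 5.310e+09 = 5.493e-10 m³.
Wear depth h = V/A = 5.493e-10 / 2.940e-04 = 1.868e-06 m.

value=1.868e-06 m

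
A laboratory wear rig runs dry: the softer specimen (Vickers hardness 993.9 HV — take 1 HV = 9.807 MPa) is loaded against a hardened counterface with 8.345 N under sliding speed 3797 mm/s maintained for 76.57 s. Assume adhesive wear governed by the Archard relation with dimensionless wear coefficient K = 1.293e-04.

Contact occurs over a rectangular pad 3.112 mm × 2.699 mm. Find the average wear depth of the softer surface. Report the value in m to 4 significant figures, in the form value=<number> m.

Intermediates appear rounded — all arithmetic holds full precision — one last rounding: 4 significant digits.
Convert: Sliding speed v = 3797 mm/s = 3.797 m/s. Total distance L = v·t = 3.797 m/s × 76.57 s = 290.7 m.
Convert: Hardness H = 993.9 HV × 9.807 MPa/HV = 9747 MPa = 9.747e+09 Pa.
Convert: Pad sides 3.112 mm × 2.699 mm = 0.003112 m × 0.002699 m. Contact area A = 0.003112 m × 0.002699 m = 8.399e-06 m².
In SI base units: W = 8.345 N, H = 9.747e+09 Pa, K = 1.293e-04.
Archard relation: V = K·W·L/H = 1.293e-04 · 8.345 · 290.7 / 9.747e+09 = 3.218e-11 m³.
Wear depth h = V/A = 3.218e-11 / 8.399e-06 = 3.832e-06 m.

value=3.832e-06 m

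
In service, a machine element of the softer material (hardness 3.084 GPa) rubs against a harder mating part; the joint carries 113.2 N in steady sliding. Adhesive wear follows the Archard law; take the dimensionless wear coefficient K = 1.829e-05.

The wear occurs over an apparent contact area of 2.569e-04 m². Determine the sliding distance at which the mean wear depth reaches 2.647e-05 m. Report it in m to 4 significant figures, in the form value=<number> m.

value=1.013e+04 m

Printed values are rounded; every step keeps full precision; a single final rounding to 4 significant digits.
Hardness H = 3.084 GPa = 3.084e+09 Pa.
In SI base units: W = 113.2 N, H = 3.084e+09 Pa, K = 1.829e-05.
Limit volume V_lim = h_lim·A = 2.647e-05 · 2.569e-04 = 6.800e-09 m³.
So the life L = V_lim·H/(K·W) = 6.800e-09 · 3.084e+09 / (1.829e-05 · 113.2) = 1.013e+04 m.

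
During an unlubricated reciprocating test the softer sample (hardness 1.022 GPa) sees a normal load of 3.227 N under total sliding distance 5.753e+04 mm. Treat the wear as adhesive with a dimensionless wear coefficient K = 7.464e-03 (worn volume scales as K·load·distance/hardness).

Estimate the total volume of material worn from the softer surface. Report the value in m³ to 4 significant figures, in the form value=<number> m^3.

value=1.356e-09 m^3

All working math holds exact precision, and intermediate values are displayed rounded — rounded just once: four significant figures.
Convert: Distance L = 5.753e+04 mm = 57.53 m.
Convert: Hardness H = 1.022 GPa = 1.022e+09 Pa.
SI base units throughout: W = 3.227 N, H = 1.022e+09 Pa, K = 7.464e-03.
The Archard volume V = K·W·L/H = 7.464e-03 · 3.227 · 57.53 / 1.022e+09 = 1.356e-09 m³.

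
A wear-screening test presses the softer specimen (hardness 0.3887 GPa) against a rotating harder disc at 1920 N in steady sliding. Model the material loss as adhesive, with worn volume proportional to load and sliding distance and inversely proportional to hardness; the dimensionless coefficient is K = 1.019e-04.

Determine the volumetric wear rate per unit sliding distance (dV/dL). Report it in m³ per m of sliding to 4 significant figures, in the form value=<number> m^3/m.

value=5.033e-10 m^3/m

Every step runs at full precision. Intermediate values are shown rounded. Rounded just once, at four significant digits.
Hardness H = 0.3887 GPa = 3.887e+08 Pa.
In SI base units: W = 1920 N, H = 3.887e+08 Pa, K = 1.019e-04.
Sliding wear rate dV/dL = K·W/H, so: 1.019e-04 · 1920 / 3.887e+08 = 5.033e-10 m³/m.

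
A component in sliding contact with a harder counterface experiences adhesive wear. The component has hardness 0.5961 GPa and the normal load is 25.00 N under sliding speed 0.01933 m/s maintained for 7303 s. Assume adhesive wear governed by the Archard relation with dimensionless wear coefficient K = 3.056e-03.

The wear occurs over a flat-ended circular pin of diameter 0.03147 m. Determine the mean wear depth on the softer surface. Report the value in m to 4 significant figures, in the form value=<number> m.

Each operation holds full float precision — displayed values are rounded — one final rounding, at 4 significant digits.
Convert: Path length L = v·t = 0.01933 m/s × 7303 s = 141.2 m.
Convert: Hardness H = 0.5961 GPa = 5.961e+08 Pa.
Convert: Contact area A = π·d²/4 = π·(0.03147 m)²/4 = 7.778e-04 m².
In SI base units: W = 25.00 N, H = 5.961e+08 Pa, K = 3.056e-03.
The Archard volume V = K·W·L/H = 3.056e-03 · 25.00 · 141.2 / 5.961e+08 = 1.809e-08 m³.
Wear depth h = V/A = 1.809e-08 / 7.778e-04 = 2.326e-05 m.

value=2.326e-05 m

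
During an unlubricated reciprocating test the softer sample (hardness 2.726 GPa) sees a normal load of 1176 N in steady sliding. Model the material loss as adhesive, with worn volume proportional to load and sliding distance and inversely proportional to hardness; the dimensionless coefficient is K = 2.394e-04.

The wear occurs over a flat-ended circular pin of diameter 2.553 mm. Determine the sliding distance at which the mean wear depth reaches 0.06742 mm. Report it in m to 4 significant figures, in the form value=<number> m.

Printed values are rounded — the algebra runs at full precision. Rounded just once, at 4 significant digits.
Convert: Hardness H = 2.726 GPa = 2.726e+09 Pa.
Convert: Pin diameter d = 2.553 mm = 0.002553 m. Contact area A = π·d²/4 = π·(0.002553 m)²/4 = 5.119e-06 m².
Convert: Depth limit h_lim = 0.06742 mm = 6.742e-05 m.
Working in SI base units: W = 1176 N, H = 2.726e+09 Pa, K = 2.394e-04.
Wearable volume V_lim = h_lim·A = 6.742e-05 · 5.119e-06 = 3.451e-10 m³.
Thus life L = V_lim·H/(K·W) = 3.451e-10 · 2.726e+09 / (2.394e-04 · 1176) = 3.342 m.

value=3.342 m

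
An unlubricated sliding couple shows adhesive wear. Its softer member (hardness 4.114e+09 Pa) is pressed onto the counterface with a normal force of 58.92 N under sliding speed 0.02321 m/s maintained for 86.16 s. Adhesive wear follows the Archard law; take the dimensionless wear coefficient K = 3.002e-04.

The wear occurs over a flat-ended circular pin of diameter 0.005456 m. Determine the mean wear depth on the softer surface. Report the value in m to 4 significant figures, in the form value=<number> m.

Printed values are rounded; all working math maintains exact precision — a lone final rounding to four significant figures.
Sliding distance L = v·t = 0.02321 m/s × 86.16 s = 2.000 m.
Contact area A = π·d²/4 = π·(0.005456 m)²/4 = 2.338e-05 m².
In SI base units: W = 58.92 N, H = 4.114e+09 Pa, K = 3.002e-04.
Archard volume V = K·W·L/H = 3.002e-04 · 58.92 · 2.000 / 4.114e+09 = 8.598e-12 m³.
Depth h = V/A = 8.598e-12 / 2.338e-05 = 3.677e-07 m.

value=3.677e-07 m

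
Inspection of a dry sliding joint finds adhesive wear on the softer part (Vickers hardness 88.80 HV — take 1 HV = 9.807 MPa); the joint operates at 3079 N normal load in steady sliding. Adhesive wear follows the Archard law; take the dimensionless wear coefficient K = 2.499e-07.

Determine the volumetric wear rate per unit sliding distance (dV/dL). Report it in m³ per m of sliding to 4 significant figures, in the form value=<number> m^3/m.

value=8.835e-13 m^3/m

Every step runs at full float precision, and intermediate values are displayed rounded — one final rounding: four significant digits.
Convert: Hardness H = 88.80 HV × 9.807 MPa/HV = 870.9 MPa = 8.709e+08 Pa.
Working in SI base units: W = 3079 N, H = 8.709e+08 Pa, K = 2.499e-07.
Volumetric rate dV/dL = K·W/H — distance-free: 2.499e-07 · 3079 / 8.709e+08 = 8.835e-13 m³/m.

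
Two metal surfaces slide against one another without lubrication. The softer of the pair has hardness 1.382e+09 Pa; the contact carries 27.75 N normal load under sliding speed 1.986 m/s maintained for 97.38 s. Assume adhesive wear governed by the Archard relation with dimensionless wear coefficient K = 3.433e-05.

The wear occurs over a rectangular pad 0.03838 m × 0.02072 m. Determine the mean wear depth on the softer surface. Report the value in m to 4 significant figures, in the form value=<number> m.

value=1.676e-07 m

The intermediates are shown rounded, and the computation maintains full precision. Rounded once at the end: 4 significant digits.
Convert: Total distance L = v·t = 1.986 m/s × 97.38 s = 193.4 m.
Convert: Contact area A = 0.03838 m × 0.02072 m = 7.952e-04 m².
As SI base values: W = 27.75 N, H = 1.382e+09 Pa, K = 3.433e-05.
Archard volume V = K·W·L/H = 3.433e-05 · 27.75 · 193.4 / 1.382e+09 = 1.333e-10 m³.
Depth of wear h = V/A = 1.333e-10 / 7.952e-04 = 1.676e-07 m.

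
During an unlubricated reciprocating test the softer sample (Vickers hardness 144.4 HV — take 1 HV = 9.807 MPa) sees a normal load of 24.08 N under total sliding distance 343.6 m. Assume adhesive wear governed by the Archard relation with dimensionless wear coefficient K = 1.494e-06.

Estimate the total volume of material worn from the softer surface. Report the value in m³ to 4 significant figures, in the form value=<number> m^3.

value=8.729e-12 m^3

All arithmetic runs at full float precision. The intermediates are shown rounded — a lone final rounding, at four significant digits.
Convert: Hardness H = 144.4 HV × 9.807 MPa/HV = 1416 MPa = 1.416e+09 Pa.
As SI base values: W = 24.08 N, H = 1.416e+09 Pa, K = 1.494e-06.
By Archard's law, V = K·W·L/H = 1.494e-06 · 24.08 · 343.6 / 1.416e+09 = 8.729e-12 m³.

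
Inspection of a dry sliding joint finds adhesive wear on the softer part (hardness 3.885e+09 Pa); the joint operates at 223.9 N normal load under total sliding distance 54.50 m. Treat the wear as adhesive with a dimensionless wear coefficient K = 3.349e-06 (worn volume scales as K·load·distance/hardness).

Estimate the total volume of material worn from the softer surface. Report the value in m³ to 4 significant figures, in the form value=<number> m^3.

value=1.052e-11 m^3

The algebra carries full precision. Intermediates appear rounded — a single final rounding, at four significant figures.
Collected in SI base units: W = 223.9 N, H = 3.885e+09 Pa, K = 3.349e-06.
Volume removed: V = K·W·L/H = 3.349e-06 · 223.9 · 54.50 / 3.885e+09 = 1.052e-11 m³.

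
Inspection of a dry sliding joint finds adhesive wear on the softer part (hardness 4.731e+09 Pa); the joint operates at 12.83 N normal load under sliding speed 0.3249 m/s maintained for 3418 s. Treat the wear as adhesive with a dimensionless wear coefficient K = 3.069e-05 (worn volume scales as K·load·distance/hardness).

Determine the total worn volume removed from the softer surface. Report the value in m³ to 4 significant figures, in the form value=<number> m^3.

Every step runs at full float precision. Intermediates are printed rounded. Rounded once at the end to 4 significant digits.
Convert: Total distance L = v·t = 0.3249 m/s × 3418 s = 1111 m.
Expressed in SI base units: W = 12.83 N, H = 4.731e+09 Pa, K = 3.069e-05.
Wear volume V = K·W·L/H = 3.069e-05 · 12.83 · 1111 / 4.731e+09 = 9.243e-11 m³.

value=9.243e-11 m^3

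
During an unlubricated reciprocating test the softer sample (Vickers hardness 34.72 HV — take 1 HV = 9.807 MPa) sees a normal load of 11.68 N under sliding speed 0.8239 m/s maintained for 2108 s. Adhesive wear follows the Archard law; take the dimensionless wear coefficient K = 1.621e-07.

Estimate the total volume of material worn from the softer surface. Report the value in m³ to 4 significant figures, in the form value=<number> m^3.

The intermediates are displayed rounded. Every step holds exact precision, and rounded once at the end to 4 significant figures.
The distance L = v·t = 0.8239 m/s × 2108 s = 1737 m.
Hardness H = 34.72 HV × 9.807 MPa/HV = 340.5 MPa = 3.405e+08 Pa.
In SI base units, W = 11.68 N, H = 3.405e+08 Pa, K = 1.621e-07.
Volume removed: V = K·W·L/H = 1.621e-07 · 11.68 · 1737 / 3.405e+08 = 9.657e-12 m³.

value=9.657e-12 m^3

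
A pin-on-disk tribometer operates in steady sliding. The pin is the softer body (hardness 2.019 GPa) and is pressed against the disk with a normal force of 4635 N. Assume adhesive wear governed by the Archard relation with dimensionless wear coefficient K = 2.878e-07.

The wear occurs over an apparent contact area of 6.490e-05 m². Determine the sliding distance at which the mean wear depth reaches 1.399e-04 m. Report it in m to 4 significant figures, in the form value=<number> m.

value=1.374e+04 m

Every step runs at full precision, and intermediate values are displayed rounded; one final rounding, at 4 significant figures.
Convert: Hardness H = 2.019 GPa = 2.019e+09 Pa.
In SI base units, W = 4635 N, H = 2.019e+09 Pa, K = 2.878e-07.
Wearable volume V_lim = h_lim·A = 1.399e-04 · 6.490e-05 = 9.080e-09 m³.
Sliding life L = V_lim·H/(K·W) = 9.080e-09 · 2.019e+09 / (2.878e-07 · 4635) = 1.374e+04 m.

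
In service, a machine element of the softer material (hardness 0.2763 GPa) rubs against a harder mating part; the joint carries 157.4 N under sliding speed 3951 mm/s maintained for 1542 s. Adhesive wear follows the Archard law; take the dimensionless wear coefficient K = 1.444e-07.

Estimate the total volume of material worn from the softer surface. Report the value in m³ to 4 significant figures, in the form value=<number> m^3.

All working math keeps exact precision; intermediate values appear rounded, and rounded once at the end, at 4 significant digits.
Convert: Sliding speed v = 3951 mm/s = 3.951 m/s. The distance L = v·t = 3.951 m/s × 1542 s = 6092 m.
Convert: Hardness H = 0.2763 GPa = 2.763e+08 Pa.
Collected in SI base units: W = 157.4 N, H = 2.763e+08 Pa, K = 1.444e-07.
Worn volume V = K·W·L/H = 1.444e-07 · 157.4 · 6092 / 2.763e+08 = 5.012e-10 m³.

value=5.012e-10 m^3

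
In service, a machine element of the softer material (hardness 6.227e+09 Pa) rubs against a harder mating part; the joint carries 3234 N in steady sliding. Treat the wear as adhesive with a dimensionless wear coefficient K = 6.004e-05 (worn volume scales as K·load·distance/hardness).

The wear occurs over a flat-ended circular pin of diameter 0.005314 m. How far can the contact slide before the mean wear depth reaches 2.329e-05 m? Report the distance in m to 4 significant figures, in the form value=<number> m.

Intermediate values are printed rounded — all working math keeps full precision — a lone final rounding, at 4 significant figures.
Convert: Contact area A = π·d²/4 = π·(0.005314 m)²/4 = 2.218e-05 m².
Expressed in SI base units: W = 3234 N, H = 6.227e+09 Pa, K = 6.004e-05.
Permissible volume V_lim = h_lim·A = 2.329e-05 · 2.218e-05 = 5.165e-10 m³.
Sliding life L = V_lim·H/(K·W) = 5.165e-10 · 6.227e+09 / (6.004e-05 · 3234) = 16.57 m.

value=16.57 m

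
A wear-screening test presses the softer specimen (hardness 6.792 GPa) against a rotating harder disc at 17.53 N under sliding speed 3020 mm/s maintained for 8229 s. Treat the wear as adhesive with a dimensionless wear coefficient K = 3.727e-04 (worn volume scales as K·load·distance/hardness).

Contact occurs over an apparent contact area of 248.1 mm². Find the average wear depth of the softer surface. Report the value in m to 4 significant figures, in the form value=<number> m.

Every step keeps full float precision. Intermediate values are displayed rounded; rounded once at the end: 4 significant digits.
Sliding speed v = 3020 mm/s = 3.020 m/s. The distance L = v·t = 3.020 m/s × 8229 s = 2.485e+04 m.
Hardness H = 6.792 GPa = 6.792e+09 Pa.
Contact area A = 248.1 mm² = 2.481e-04 m².
Collected in SI base units: W = 17.53 N, H = 6.792e+09 Pa, K = 3.727e-04.
Worn volume V = K·W·L/H = 3.727e-04 · 17.53 · 2.485e+04 / 6.792e+09 = 2.391e-08 m³.
Mean depth h = V/A = 2.391e-08 / 2.481e-04 = 9.635e-05 m.

value=9.635e-05 m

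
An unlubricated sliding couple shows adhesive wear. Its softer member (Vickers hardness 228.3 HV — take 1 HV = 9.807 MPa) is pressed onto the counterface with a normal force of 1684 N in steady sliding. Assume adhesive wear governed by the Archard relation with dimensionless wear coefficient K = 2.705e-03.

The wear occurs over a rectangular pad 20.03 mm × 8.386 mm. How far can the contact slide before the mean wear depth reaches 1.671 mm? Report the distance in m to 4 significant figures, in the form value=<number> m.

value=138.0 m

The intermediates appear rounded. All arithmetic maintains full float precision, and a single final rounding: four significant digits.
Convert: Hardness H = 228.3 HV × 9.807 MPa/HV = 2239 MPa = 2.239e+09 Pa.
Convert: Pad sides 20.03 mm × 8.386 mm = 0.02003 m × 0.008386 m. Contact area A = 0.02003 m × 0.008386 m = 1.680e-04 m².
Convert: Depth limit h_lim = 1.671 mm = 0.001671 m.
As SI base values: W = 1684 N, H = 2.239e+09 Pa, K = 2.705e-03.
Limit volume V_lim = h_lim·A = 0.001671 · 1.680e-04 = 2.807e-07 m³.
Life L = V_lim·H/(K·W) = 2.807e-07 · 2.239e+09 / (2.705e-03 · 1684) = 138.0 m.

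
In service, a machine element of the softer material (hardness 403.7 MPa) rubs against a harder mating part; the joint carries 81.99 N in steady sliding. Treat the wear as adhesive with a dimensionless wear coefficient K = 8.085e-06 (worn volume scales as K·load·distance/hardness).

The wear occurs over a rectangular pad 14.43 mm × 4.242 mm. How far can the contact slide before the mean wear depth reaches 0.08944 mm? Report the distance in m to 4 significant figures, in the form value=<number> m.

value=3334 m

Intermediate values are shown rounded, and the computation runs at full precision. Rounded once at the end: four significant figures.
Hardness H = 403.7 MPa = 4.037e+08 Pa.
Pad sides 14.43 mm × 4.242 mm = 0.01443 m × 0.004242 m. Contact area A = 0.01443 m × 0.004242 m = 6.121e-05 m².
Depth limit h_lim = 0.08944 mm = 8.944e-05 m.
Collected in SI base units: W = 81.99 N, H = 4.037e+08 Pa, K = 8.085e-06.
Permissible volume V_lim = h_lim·A = 8.944e-05 · 6.121e-05 = 5.475e-09 m³.
Life L = V_lim·H/(K·W) = 5.475e-09 · 4.037e+08 / (8.085e-06 · 81.99) = 3334 m.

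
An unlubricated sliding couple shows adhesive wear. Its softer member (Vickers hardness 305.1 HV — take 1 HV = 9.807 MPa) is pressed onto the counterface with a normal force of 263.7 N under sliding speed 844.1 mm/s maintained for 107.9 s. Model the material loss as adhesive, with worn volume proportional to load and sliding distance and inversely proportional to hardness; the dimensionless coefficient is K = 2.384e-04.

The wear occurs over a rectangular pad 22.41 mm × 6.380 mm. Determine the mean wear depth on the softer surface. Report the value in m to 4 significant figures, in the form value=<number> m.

The algebra maintains full precision — intermediate values are shown rounded; one last rounding, at four significant digits.
Sliding speed v = 844.1 mm/s = 0.8441 m/s. The distance L = v·t = 0.8441 m/s × 107.9 s = 91.08 m.
Hardness H = 305.1 HV × 9.807 MPa/HV = 2992 MPa = 2.992e+09 Pa.
Pad sides 22.41 mm × 6.380 mm = 0.02241 m × 0.006380 m. Contact area A = 0.02241 m × 0.006380 m = 1.430e-04 m².
Expressed in SI base units: W = 263.7 N, H = 2.992e+09 Pa, K = 2.384e-04.
Wear volume V = K·W·L/H = 2.384e-04 · 263.7 · 91.08 / 2.992e+09 = 1.914e-09 m³.
Average depth h = V/A = 1.914e-09 / 1.430e-04 = 1.338e-05 m.

value=1.338e-05 m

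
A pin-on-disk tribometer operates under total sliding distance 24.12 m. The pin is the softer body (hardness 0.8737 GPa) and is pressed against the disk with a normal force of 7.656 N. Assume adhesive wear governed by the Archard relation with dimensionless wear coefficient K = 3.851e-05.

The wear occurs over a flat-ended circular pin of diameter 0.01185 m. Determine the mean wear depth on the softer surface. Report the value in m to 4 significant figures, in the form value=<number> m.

Intermediate values are shown rounded, and all working math keeps full precision, and a single final rounding, at 4 significant figures.
Hardness H = 0.8737 GPa = 8.737e+08 Pa.
Contact area A = π·d²/4 = π·(0.01185 m)²/4 = 1.103e-04 m².
SI base units throughout: W = 7.656 N, H = 8.737e+08 Pa, K = 3.851e-05.
Archard relation: V = K·W·L/H = 3.851e-05 · 7.656 · 24.12 / 8.737e+08 = 8.139e-12 m³.
Mean depth h = V/A = 8.139e-12 / 1.103e-04 = 7.380e-08 m.

value=7.380e-08 m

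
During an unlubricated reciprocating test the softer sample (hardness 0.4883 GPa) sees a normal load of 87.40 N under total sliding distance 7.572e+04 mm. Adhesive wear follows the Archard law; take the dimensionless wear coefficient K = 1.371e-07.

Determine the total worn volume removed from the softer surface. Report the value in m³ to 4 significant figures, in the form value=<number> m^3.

The intermediates are printed rounded — the computation runs at full float precision, and one last rounding to four significant digits.
Convert: Total distance L = 7.572e+04 mm = 75.72 m.
Convert: Hardness H = 0.4883 GPa = 4.883e+08 Pa.
Restated in SI base units: W = 87.40 N, H = 4.883e+08 Pa, K = 1.371e-07.
By Archard's law, V = K·W·L/H = 1.371e-07 · 87.40 · 75.72 / 4.883e+08 = 1.858e-12 m³.

value=1.858e-12 m^3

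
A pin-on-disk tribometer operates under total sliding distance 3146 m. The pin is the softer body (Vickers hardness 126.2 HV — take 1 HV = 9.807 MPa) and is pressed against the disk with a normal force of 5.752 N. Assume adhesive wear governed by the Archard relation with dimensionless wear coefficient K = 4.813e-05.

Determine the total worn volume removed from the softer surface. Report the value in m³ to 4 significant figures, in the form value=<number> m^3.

All arithmetic keeps full precision, and intermediate values are shown rounded. Rounded once at the end, at 4 significant digits.
Hardness H = 126.2 HV × 9.807 MPa/HV = 1238 MPa = 1.238e+09 Pa.
Working in SI base units: W = 5.752 N, H = 1.238e+09 Pa, K = 4.813e-05.
Wear volume V = K·W·L/H = 4.813e-05 · 5.752 · 3146 / 1.238e+09 = 7.037e-10 m³.

value=7.037e-10 m^3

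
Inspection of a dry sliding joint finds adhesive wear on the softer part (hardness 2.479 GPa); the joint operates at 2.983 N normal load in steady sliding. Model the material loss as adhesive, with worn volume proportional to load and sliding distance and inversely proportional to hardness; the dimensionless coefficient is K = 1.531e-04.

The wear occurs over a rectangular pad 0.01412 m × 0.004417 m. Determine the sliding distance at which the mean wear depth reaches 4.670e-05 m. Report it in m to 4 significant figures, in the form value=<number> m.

Displayed values are rounded; all working math runs at full precision; rounded just once to 4 significant digits.
Convert: Hardness H = 2.479 GPa = 2.479e+09 Pa.
Convert: Contact area A = 0.01412 m × 0.004417 m = 6.237e-05 m².
In SI base units, W = 2.983 N, H = 2.479e+09 Pa, K = 1.531e-04.
Volume at the limit: V_lim = h_lim·A = 4.670e-05 · 6.237e-05 = 2.913e-09 m³.
Inverting, life L = V_lim·H/(K·W) = 2.913e-09 · 2.479e+09 / (1.531e-04 · 2.983) = 1.581e+04 m.

value=1.581e+04 m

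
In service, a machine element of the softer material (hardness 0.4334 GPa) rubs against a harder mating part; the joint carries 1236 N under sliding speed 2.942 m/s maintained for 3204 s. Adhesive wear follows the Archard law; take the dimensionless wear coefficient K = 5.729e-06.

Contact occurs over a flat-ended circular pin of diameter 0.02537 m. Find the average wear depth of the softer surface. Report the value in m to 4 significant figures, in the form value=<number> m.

Intermediate values are shown rounded. All working math runs at exact precision; one last rounding: 4 significant digits.
Convert: Distance L = v·t = 2.942 m/s × 3204 s = 9426 m.
Convert: Hardness H = 0.4334 GPa = 4.334e+08 Pa.
Convert: Contact area A = π·d²/4 = π·(0.02537 m)²/4 = 5.055e-04 m².
Collected in SI base units: W = 1236 N, H = 4.334e+08 Pa, K = 5.729e-06.
By Archard's law, V = K·W·L/H = 5.729e-06 · 1236 · 9426 / 4.334e+08 = 1.540e-07 m³.
Mean depth h = V/A = 1.540e-07 / 5.055e-04 = 3.047e-04 m.

value=3.047e-04 m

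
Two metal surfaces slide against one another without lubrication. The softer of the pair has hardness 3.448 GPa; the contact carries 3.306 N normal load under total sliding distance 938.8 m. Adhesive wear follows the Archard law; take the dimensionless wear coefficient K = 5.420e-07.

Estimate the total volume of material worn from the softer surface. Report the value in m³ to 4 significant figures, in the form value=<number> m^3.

Intermediate values are printed rounded. All working math carries full precision, and rounded just once, at four significant figures.
Convert: Hardness H = 3.448 GPa = 3.448e+09 Pa.
SI base units throughout: W = 3.306 N, H = 3.448e+09 Pa, K = 5.420e-07.
Archard relation: V = K·W·L/H = 5.420e-07 · 3.306 · 938.8 / 3.448e+09 = 4.879e-13 m³.

value=4.879e-13 m^3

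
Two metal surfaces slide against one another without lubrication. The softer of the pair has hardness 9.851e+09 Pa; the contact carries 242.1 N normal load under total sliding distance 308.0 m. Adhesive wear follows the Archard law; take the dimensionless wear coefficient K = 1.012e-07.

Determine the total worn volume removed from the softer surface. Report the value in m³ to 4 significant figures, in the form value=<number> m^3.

All arithmetic keeps full precision; printed values are rounded — rounded just once: 4 significant digits.
SI base units throughout: W = 242.1 N, H = 9.851e+09 Pa, K = 1.012e-07.
Volume removed: V = K·W·L/H = 1.012e-07 · 242.1 · 308.0 / 9.851e+09 = 7.660e-13 m³.

value=7.660e-13 m^3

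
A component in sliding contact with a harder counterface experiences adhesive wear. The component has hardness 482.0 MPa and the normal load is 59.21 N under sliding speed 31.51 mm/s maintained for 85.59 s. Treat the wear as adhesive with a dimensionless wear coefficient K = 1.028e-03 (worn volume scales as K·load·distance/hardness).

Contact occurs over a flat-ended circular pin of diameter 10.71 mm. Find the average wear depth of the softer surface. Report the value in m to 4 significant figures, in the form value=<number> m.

The computation maintains full precision; intermediate values are printed rounded; rounded once at the end to 4 significant digits.
Sliding speed v = 31.51 mm/s = 0.03151 m/s. Path length L = v·t = 0.03151 m/s × 85.59 s = 2.697 m.
Hardness H = 482.0 MPa = 4.820e+08 Pa.
Pin diameter d = 10.71 mm = 0.01071 m. Contact area A = π·d²/4 = π·(0.01071 m)²/4 = 9.009e-05 m².
Working in SI base units: W = 59.21 N, H = 4.820e+08 Pa, K = 1.028e-03.
Apply Archard: V = K·W·L/H = 1.028e-03 · 59.21 · 2.697 / 4.820e+08 = 3.406e-10 m³.
Wear depth h = V/A = 3.406e-10 / 9.009e-05 = 3.780e-06 m.

value=3.780e-06 m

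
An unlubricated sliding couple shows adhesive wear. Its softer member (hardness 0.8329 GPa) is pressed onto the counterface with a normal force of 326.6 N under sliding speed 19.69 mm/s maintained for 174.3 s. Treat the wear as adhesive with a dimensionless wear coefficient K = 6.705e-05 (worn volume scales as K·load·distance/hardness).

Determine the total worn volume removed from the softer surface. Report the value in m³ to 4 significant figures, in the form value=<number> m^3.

value=9.023e-11 m^3

Intermediates are shown rounded. The algebra holds exact precision — one last rounding to four significant digits.
Convert: Sliding speed v = 19.69 mm/s = 0.01969 m/s. The distance L = v·t = 0.01969 m/s × 174.3 s = 3.432 m.
Convert: Hardness H = 0.8329 GPa = 8.329e+08 Pa.
Expressed in SI base units: W = 326.6 N, H = 8.329e+08 Pa, K = 6.705e-05.
Wear volume V = K·W·L/H = 6.705e-05 · 326.6 · 3.432 / 8.329e+08 = 9.023e-11 m³.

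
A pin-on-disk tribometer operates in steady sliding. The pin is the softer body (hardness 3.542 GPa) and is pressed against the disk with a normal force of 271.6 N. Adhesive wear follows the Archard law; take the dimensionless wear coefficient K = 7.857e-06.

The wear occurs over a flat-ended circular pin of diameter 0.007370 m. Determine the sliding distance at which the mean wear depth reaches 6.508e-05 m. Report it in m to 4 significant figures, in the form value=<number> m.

value=4608 m

Every step runs at full float precision, and the intermediates are shown rounded, and one final rounding: 4 significant digits.
Hardness H = 3.542 GPa = 3.542e+09 Pa.
Contact area A = π·d²/4 = π·(0.007370 m)²/4 = 4.266e-05 m².
In SI base units, W = 271.6 N, H = 3.542e+09 Pa, K = 7.857e-06.
Wearable volume V_lim = h_lim·A = 6.508e-05 · 4.266e-05 = 2.776e-09 m³.
Life L = V_lim·H/(K·W) = 2.776e-09 · 3.542e+09 / (7.857e-06 · 271.6) = 4608 m.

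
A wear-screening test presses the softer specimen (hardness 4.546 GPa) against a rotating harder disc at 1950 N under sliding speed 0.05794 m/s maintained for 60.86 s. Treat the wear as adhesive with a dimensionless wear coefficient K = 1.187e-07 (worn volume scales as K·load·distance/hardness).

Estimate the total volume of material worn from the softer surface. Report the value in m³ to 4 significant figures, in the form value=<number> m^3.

value=1.795e-13 m^3

All working math carries full precision; printed values are rounded, and one last rounding, at four significant figures.
The distance L = v·t = 0.05794 m/s × 60.86 s = 3.526 m.
Hardness H = 4.546 GPa = 4.546e+09 Pa.
SI base units throughout: W = 1950 N, H = 4.546e+09 Pa, K = 1.187e-07.
The Archard volume V = K·W·L/H = 1.187e-07 · 1950 · 3.526 / 4.546e+09 = 1.795e-13 m³.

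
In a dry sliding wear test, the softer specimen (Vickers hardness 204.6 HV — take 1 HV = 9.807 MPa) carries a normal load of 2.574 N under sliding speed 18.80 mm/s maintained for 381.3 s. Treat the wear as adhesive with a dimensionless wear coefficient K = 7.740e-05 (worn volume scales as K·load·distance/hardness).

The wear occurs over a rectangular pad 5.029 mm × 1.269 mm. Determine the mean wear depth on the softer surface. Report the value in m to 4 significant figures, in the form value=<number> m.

Intermediate values are shown rounded. Each operation runs at full precision — one final rounding, at 4 significant figures.
Convert: Sliding speed v = 18.80 mm/s = 0.01880 m/s. Path length L = v·t = 0.01880 m/s × 381.3 s = 7.168 m.
Convert: Hardness H = 204.6 HV × 9.807 MPa/HV = 2007 MPa = 2.007e+09 Pa.
Convert: Pad sides 5.029 mm × 1.269 mm = 0.005029 m × 0.001269 m. Contact area A = 0.005029 m × 0.001269 m = 6.382e-06 m².
Expressed in SI base units: W = 2.574 N, H = 2.007e+09 Pa, K = 7.740e-05.
Volume removed: V = K·W·L/H = 7.740e-05 · 2.574 · 7.168 / 2.007e+09 = 7.118e-13 m³.
Mean wear depth h = V/A = 7.118e-13 / 6.382e-06 = 1.115e-07 m.

value=1.115e-07 m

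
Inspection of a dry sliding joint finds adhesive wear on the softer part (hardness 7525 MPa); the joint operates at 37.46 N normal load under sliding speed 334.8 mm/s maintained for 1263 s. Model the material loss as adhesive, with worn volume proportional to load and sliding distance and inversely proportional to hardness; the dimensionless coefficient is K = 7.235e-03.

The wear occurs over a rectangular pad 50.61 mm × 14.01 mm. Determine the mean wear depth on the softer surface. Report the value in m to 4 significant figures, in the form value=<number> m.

Intermediate values are displayed rounded — all arithmetic holds full float precision. Rounded once at the end, at four significant digits.
Convert: Sliding speed v = 334.8 mm/s = 0.3348 m/s. Distance L = v·t = 0.3348 m/s × 1263 s = 422.9 m.
Convert: Hardness H = 7525 MPa = 7.525e+09 Pa.
Convert: Pad sides 50.61 mm × 14.01 mm = 0.05061 m × 0.01401 m. Contact area A = 0.05061 m × 0.01401 m = 7.090e-04 m².
In SI base units, W = 37.46 N, H = 7.525e+09 Pa, K = 7.235e-03.
Archard volume V = K·W·L/H = 7.235e-03 · 37.46 · 422.9 / 7.525e+09 = 1.523e-08 m³.
Depth h = V/A = 1.523e-08 / 7.090e-04 = 2.148e-05 m.

value=2.148e-05 m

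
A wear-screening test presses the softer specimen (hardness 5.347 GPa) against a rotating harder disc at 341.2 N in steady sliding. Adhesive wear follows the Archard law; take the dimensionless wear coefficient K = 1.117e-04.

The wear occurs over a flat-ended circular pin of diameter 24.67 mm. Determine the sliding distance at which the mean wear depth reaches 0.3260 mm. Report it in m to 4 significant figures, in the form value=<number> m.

value=2.186e+04 m

The intermediates are shown rounded; all working math holds exact precision, and a single final rounding, at four significant digits.
Convert: Hardness H = 5.347 GPa = 5.347e+09 Pa.
Convert: Pin diameter d = 24.67 mm = 0.02467 m. Contact area A = π·d²/4 = π·(0.02467 m)²/4 = 4.780e-04 m².
Convert: Depth limit h_lim = 0.3260 mm = 3.260e-04 m.
In SI base units, W = 341.2 N, H = 5.347e+09 Pa, K = 1.117e-04.
Volume at the limit: V_lim = h_lim·A = 3.260e-04 · 4.780e-04 = 1.558e-07 m³.
Life L = V_lim·H/(K·W) = 1.558e-07 · 5.347e+09 / (1.117e-04 · 341.2) = 2.186e+04 m.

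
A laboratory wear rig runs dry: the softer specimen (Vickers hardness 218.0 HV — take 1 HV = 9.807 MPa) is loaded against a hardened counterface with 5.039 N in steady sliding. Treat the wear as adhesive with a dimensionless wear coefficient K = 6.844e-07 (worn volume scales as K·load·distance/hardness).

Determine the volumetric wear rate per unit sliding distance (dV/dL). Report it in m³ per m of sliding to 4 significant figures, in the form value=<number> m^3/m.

Each operation maintains full float precision — intermediate values are shown rounded. Rounded once at the end to 4 significant figures.
Convert: Hardness H = 218.0 HV × 9.807 MPa/HV = 2138 MPa = 2.138e+09 Pa.
Expressed in SI base units: W = 5.039 N, H = 2.138e+09 Pa, K = 6.844e-07.
Volumetric rate dV/dL = K·W/H: 6.844e-07 · 5.039 / 2.138e+09 = 1.613e-15 m³/m.

value=1.613e-15 m^3/m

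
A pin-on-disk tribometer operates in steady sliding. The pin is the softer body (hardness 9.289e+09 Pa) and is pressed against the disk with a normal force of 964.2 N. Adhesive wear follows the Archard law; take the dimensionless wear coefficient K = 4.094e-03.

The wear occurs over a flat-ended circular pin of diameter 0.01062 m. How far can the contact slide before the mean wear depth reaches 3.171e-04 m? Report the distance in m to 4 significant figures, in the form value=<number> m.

Intermediate values are displayed rounded, and every step carries full float precision — a lone final rounding to four significant digits.
Contact area A = π·d²/4 = π·(0.01062 m)²/4 = 8.858e-05 m².
Restated in SI base units: W = 964.2 N, H = 9.289e+09 Pa, K = 4.094e-03.
Allowed volume V_lim = h_lim·A = 3.171e-04 · 8.858e-05 = 2.809e-08 m³.
Thus life L = V_lim·H/(K·W) = 2.809e-08 · 9.289e+09 / (4.094e-03 · 964.2) = 66.10 m.

value=66.10 m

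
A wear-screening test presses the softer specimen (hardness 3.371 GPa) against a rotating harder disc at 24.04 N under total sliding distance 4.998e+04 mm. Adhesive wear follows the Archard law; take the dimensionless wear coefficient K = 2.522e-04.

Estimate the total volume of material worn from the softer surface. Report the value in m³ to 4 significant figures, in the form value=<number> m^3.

value=8.989e-11 m^3

Intermediates are printed rounded. Every step maintains full float precision; a lone final rounding to four significant figures.
Sliding distance L = 4.998e+04 mm = 49.98 m.
Hardness H = 3.371 GPa = 3.371e+09 Pa.
Restated in SI base units: W = 24.04 N, H = 3.371e+09 Pa, K = 2.522e-04.
Archard relation: V = K·W·L/H = 2.522e-04 · 24.04 · 49.98 / 3.371e+09 = 8.989e-11 m³.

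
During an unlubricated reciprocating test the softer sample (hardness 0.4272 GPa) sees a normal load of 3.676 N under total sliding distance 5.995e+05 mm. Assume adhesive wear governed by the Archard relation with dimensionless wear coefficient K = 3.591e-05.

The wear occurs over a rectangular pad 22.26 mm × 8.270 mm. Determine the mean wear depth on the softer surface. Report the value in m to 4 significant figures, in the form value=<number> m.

All working math maintains full float precision; the intermediates are displayed rounded, and rounded just once: four significant digits.
Total distance L = 5.995e+05 mm = 599.5 m.
Hardness H = 0.4272 GPa = 4.272e+08 Pa.
Pad sides 22.26 mm × 8.270 mm = 0.02226 m × 0.008270 m. Contact area A = 0.02226 m × 0.008270 m = 1.841e-04 m².
Working in SI base units: W = 3.676 N, H = 4.272e+08 Pa, K = 3.591e-05.
Volume removed: V = K·W·L/H = 3.591e-05 · 3.676 · 599.5 / 4.272e+08 = 1.852e-10 m³.
Depth of wear h = V/A = 1.852e-10 / 1.841e-04 = 1.006e-06 m.

value=1.006e-06 m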